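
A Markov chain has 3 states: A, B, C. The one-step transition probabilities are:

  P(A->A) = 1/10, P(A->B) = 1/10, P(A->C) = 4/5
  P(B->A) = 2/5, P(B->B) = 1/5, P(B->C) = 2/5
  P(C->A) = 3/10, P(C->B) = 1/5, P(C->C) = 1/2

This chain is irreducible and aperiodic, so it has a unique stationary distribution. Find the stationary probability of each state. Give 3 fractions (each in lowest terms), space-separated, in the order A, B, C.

Answer: 32/121 21/121 68/121

Derivation:
The stationary distribution satisfies pi = pi * P, i.e.:
  pi_A = 1/10*pi_A + 2/5*pi_B + 3/10*pi_C
  pi_B = 1/10*pi_A + 1/5*pi_B + 1/5*pi_C
  pi_C = 4/5*pi_A + 2/5*pi_B + 1/2*pi_C
with normalization: pi_A + pi_B + pi_C = 1.

Using the first 2 balance equations plus normalization, the linear system A*pi = b is:
  [-9/10, 2/5, 3/10] . pi = 0
  [1/10, -4/5, 1/5] . pi = 0
  [1, 1, 1] . pi = 1

Solving yields:
  pi_A = 32/121
  pi_B = 21/121
  pi_C = 68/121

Verification (pi * P):
  32/121*1/10 + 21/121*2/5 + 68/121*3/10 = 32/121 = pi_A  (ok)
  32/121*1/10 + 21/121*1/5 + 68/121*1/5 = 21/121 = pi_B  (ok)
  32/121*4/5 + 21/121*2/5 + 68/121*1/2 = 68/121 = pi_C  (ok)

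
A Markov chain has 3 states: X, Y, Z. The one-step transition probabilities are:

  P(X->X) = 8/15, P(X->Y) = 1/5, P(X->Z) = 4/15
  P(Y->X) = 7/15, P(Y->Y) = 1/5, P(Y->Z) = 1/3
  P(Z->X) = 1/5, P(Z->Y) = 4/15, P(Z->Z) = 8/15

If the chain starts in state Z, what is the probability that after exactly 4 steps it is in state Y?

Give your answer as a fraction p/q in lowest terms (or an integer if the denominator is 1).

Computing P^4 by repeated multiplication:
P^1 =
  X: [8/15, 1/5, 4/15]
  Y: [7/15, 1/5, 1/3]
  Z: [1/5, 4/15, 8/15]
P^2 =
  X: [97/225, 49/225, 79/225]
  Y: [92/225, 2/9, 83/225]
  Z: [76/225, 53/225, 32/75]
P^3 =
  X: [452/1125, 754/3375, 253/675]
  Y: [89/225, 758/3375, 1282/3375]
  Z: [1267/3375, 257/1125, 1337/3375]
P^4 =
  X: [19921/50625, 2278/10125, 2146/5625]
  Y: [19832/50625, 11407/50625, 718/1875]
  Z: [19544/50625, 11462/50625, 19619/50625]

(P^4)[Z -> Y] = 11462/50625

Answer: 11462/50625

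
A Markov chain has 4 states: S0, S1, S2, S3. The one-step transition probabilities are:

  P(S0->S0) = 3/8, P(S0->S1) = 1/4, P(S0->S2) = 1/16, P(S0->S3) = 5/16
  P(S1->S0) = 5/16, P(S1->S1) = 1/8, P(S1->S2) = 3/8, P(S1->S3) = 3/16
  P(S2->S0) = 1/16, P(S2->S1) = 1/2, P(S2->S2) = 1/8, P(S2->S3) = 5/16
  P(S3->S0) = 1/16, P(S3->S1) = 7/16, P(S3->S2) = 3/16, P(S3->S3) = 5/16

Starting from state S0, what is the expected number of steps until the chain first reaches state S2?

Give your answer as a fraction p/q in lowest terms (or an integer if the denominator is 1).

Answer: 4704/853

Derivation:
Let h_i = expected steps to first reach S2 from state i.
Boundary: h_S2 = 0.
First-step equations for the other states:
  h_S0 = 1 + 3/8*h_S0 + 1/4*h_S1 + 1/16*h_S2 + 5/16*h_S3
  h_S1 = 1 + 5/16*h_S0 + 1/8*h_S1 + 3/8*h_S2 + 3/16*h_S3
  h_S3 = 1 + 1/16*h_S0 + 7/16*h_S1 + 3/16*h_S2 + 5/16*h_S3

Substituting h_S2 = 0 and rearranging gives the linear system (I - Q) h = 1:
  [5/8, -1/4, -5/16] . (h_S0, h_S1, h_S3) = 1
  [-5/16, 7/8, -3/16] . (h_S0, h_S1, h_S3) = 1
  [-1/16, -7/16, 11/16] . (h_S0, h_S1, h_S3) = 1

Solving yields:
  h_S0 = 4704/853
  h_S1 = 3488/853
  h_S3 = 3888/853

Starting state is S0, so the expected hitting time is h_S0 = 4704/853.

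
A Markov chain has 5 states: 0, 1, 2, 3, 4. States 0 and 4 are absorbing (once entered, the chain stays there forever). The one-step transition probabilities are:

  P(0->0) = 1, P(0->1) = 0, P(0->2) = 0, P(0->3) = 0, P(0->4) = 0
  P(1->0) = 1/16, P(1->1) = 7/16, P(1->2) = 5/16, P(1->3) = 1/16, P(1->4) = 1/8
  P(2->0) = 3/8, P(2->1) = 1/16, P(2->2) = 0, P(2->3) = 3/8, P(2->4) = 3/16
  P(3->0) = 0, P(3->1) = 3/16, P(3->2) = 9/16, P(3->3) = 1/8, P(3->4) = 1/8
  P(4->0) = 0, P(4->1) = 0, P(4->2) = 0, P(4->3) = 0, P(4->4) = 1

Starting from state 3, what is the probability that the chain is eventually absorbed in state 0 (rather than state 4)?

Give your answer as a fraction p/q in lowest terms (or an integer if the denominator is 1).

Let a_i = P(absorbed in 0 | start in state i).
Boundary conditions: a_0 = 1, a_4 = 0.
For each transient state i, a_i = sum_j P(i->j) * a_j:
  a_1 = 1/16*a_0 + 7/16*a_1 + 5/16*a_2 + 1/16*a_3 + 1/8*a_4
  a_2 = 3/8*a_0 + 1/16*a_1 + 0*a_2 + 3/8*a_3 + 3/16*a_4
  a_3 = 0*a_0 + 3/16*a_1 + 9/16*a_2 + 1/8*a_3 + 1/8*a_4

Substituting a_0 = 1 and a_4 = 0, rearrange to (I - Q) a = r where r[i] = P(i -> 0):
  [9/16, -5/16, -1/16] . (a_1, a_2, a_3) = 1/16
  [-1/16, 1, -3/8] . (a_1, a_2, a_3) = 3/8
  [-3/16, -9/16, 7/8] . (a_1, a_2, a_3) = 0

Solving yields:
  a_1 = 644/1313
  a_2 = 770/1313
  a_3 = 633/1313

Starting state is 3, so the absorption probability is a_3 = 633/1313.

Answer: 633/1313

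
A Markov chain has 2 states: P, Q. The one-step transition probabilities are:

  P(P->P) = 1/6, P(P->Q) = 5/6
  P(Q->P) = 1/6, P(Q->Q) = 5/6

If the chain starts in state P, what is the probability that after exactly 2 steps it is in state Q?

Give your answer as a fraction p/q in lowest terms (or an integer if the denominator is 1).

Computing P^2 by repeated multiplication:
P^1 =
  P: [1/6, 5/6]
  Q: [1/6, 5/6]
P^2 =
  P: [1/6, 5/6]
  Q: [1/6, 5/6]

(P^2)[P -> Q] = 5/6

Answer: 5/6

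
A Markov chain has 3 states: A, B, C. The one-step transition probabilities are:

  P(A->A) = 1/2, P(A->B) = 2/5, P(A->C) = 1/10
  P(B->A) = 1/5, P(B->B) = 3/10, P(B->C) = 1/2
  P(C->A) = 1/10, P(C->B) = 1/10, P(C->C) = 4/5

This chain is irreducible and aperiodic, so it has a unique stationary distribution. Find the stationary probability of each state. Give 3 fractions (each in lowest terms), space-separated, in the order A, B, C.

The stationary distribution satisfies pi = pi * P, i.e.:
  pi_A = 1/2*pi_A + 1/5*pi_B + 1/10*pi_C
  pi_B = 2/5*pi_A + 3/10*pi_B + 1/10*pi_C
  pi_C = 1/10*pi_A + 1/2*pi_B + 4/5*pi_C
with normalization: pi_A + pi_B + pi_C = 1.

Using the first 2 balance equations plus normalization, the linear system A*pi = b is:
  [-1/2, 1/5, 1/10] . pi = 0
  [2/5, -7/10, 1/10] . pi = 0
  [1, 1, 1] . pi = 1

Solving yields:
  pi_A = 1/5
  pi_B = 1/5
  pi_C = 3/5

Verification (pi * P):
  1/5*1/2 + 1/5*1/5 + 3/5*1/10 = 1/5 = pi_A  (ok)
  1/5*2/5 + 1/5*3/10 + 3/5*1/10 = 1/5 = pi_B  (ok)
  1/5*1/10 + 1/5*1/2 + 3/5*4/5 = 3/5 = pi_C  (ok)

Answer: 1/5 1/5 3/5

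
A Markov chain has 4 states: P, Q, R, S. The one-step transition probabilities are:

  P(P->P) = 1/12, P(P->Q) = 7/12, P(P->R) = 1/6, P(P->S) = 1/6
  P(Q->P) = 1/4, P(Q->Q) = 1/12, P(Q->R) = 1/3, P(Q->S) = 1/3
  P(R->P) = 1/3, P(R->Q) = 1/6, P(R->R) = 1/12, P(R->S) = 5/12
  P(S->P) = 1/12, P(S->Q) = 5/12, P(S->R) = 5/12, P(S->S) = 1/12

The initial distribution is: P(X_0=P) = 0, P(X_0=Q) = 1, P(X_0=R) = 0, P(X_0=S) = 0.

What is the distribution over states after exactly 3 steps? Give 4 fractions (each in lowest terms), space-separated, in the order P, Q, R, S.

Propagating the distribution step by step (d_{t+1} = d_t * P):
d_0 = (P=0, Q=1, R=0, S=0)
  d_1[P] = 0*1/12 + 1*1/4 + 0*1/3 + 0*1/12 = 1/4
  d_1[Q] = 0*7/12 + 1*1/12 + 0*1/6 + 0*5/12 = 1/12
  d_1[R] = 0*1/6 + 1*1/3 + 0*1/12 + 0*5/12 = 1/3
  d_1[S] = 0*1/6 + 1*1/3 + 0*5/12 + 0*1/12 = 1/3
d_1 = (P=1/4, Q=1/12, R=1/3, S=1/3)
  d_2[P] = 1/4*1/12 + 1/12*1/4 + 1/3*1/3 + 1/3*1/12 = 13/72
  d_2[Q] = 1/4*7/12 + 1/12*1/12 + 1/3*1/6 + 1/3*5/12 = 25/72
  d_2[R] = 1/4*1/6 + 1/12*1/3 + 1/3*1/12 + 1/3*5/12 = 17/72
  d_2[S] = 1/4*1/6 + 1/12*1/3 + 1/3*5/12 + 1/3*1/12 = 17/72
d_2 = (P=13/72, Q=25/72, R=17/72, S=17/72)
  d_3[P] = 13/72*1/12 + 25/72*1/4 + 17/72*1/3 + 17/72*1/12 = 173/864
  d_3[Q] = 13/72*7/12 + 25/72*1/12 + 17/72*1/6 + 17/72*5/12 = 235/864
  d_3[R] = 13/72*1/6 + 25/72*1/3 + 17/72*1/12 + 17/72*5/12 = 19/72
  d_3[S] = 13/72*1/6 + 25/72*1/3 + 17/72*5/12 + 17/72*1/12 = 19/72
d_3 = (P=173/864, Q=235/864, R=19/72, S=19/72)

Answer: 173/864 235/864 19/72 19/72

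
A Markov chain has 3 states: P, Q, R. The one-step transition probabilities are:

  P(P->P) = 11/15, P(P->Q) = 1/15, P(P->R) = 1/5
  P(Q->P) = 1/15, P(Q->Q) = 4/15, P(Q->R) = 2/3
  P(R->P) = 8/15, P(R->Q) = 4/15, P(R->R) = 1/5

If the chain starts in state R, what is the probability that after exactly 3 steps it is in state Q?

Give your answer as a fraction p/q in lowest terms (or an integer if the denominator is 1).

Computing P^3 by repeated multiplication:
P^1 =
  P: [11/15, 1/15, 1/5]
  Q: [1/15, 4/15, 2/3]
  R: [8/15, 4/15, 1/5]
P^2 =
  P: [146/225, 3/25, 52/225]
  Q: [19/45, 19/75, 73/225]
  R: [116/225, 4/25, 73/225]
P^3 =
  P: [683/1125, 154/1125, 32/125]
  Q: [562/1125, 41/225, 358/1125]
  R: [632/1125, 184/1125, 103/375]

(P^3)[R -> Q] = 184/1125

Answer: 184/1125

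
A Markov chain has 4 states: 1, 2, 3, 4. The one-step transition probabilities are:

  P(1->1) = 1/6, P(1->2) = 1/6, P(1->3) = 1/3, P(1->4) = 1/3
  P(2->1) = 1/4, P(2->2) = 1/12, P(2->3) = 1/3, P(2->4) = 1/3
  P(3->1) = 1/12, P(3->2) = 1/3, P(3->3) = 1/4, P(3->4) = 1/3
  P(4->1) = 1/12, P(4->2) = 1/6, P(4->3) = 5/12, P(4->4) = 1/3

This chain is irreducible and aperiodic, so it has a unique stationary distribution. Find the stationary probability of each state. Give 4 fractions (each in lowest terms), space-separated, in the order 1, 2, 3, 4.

Answer: 5/39 8/39 1/3 1/3

Derivation:
The stationary distribution satisfies pi = pi * P, i.e.:
  pi_1 = 1/6*pi_1 + 1/4*pi_2 + 1/12*pi_3 + 1/12*pi_4
  pi_2 = 1/6*pi_1 + 1/12*pi_2 + 1/3*pi_3 + 1/6*pi_4
  pi_3 = 1/3*pi_1 + 1/3*pi_2 + 1/4*pi_3 + 5/12*pi_4
  pi_4 = 1/3*pi_1 + 1/3*pi_2 + 1/3*pi_3 + 1/3*pi_4
with normalization: pi_1 + pi_2 + pi_3 + pi_4 = 1.

Using the first 3 balance equations plus normalization, the linear system A*pi = b is:
  [-5/6, 1/4, 1/12, 1/12] . pi = 0
  [1/6, -11/12, 1/3, 1/6] . pi = 0
  [1/3, 1/3, -3/4, 5/12] . pi = 0
  [1, 1, 1, 1] . pi = 1

Solving yields:
  pi_1 = 5/39
  pi_2 = 8/39
  pi_3 = 1/3
  pi_4 = 1/3

Verification (pi * P):
  5/39*1/6 + 8/39*1/4 + 1/3*1/12 + 1/3*1/12 = 5/39 = pi_1  (ok)
  5/39*1/6 + 8/39*1/12 + 1/3*1/3 + 1/3*1/6 = 8/39 = pi_2  (ok)
  5/39*1/3 + 8/39*1/3 + 1/3*1/4 + 1/3*5/12 = 1/3 = pi_3  (ok)
  5/39*1/3 + 8/39*1/3 + 1/3*1/3 + 1/3*1/3 = 1/3 = pi_4  (ok)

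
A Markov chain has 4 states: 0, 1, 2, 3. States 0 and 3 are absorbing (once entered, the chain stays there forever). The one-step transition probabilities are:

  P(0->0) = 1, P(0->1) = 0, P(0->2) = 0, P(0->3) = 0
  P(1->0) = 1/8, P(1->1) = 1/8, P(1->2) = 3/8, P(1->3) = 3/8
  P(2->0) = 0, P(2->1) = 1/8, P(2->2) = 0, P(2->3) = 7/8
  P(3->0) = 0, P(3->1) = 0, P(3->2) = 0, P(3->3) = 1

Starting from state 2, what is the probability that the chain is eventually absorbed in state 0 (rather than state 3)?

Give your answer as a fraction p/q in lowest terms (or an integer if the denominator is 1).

Let a_i = P(absorbed in 0 | start in state i).
Boundary conditions: a_0 = 1, a_3 = 0.
For each transient state i, a_i = sum_j P(i->j) * a_j:
  a_1 = 1/8*a_0 + 1/8*a_1 + 3/8*a_2 + 3/8*a_3
  a_2 = 0*a_0 + 1/8*a_1 + 0*a_2 + 7/8*a_3

Substituting a_0 = 1 and a_3 = 0, rearrange to (I - Q) a = r where r[i] = P(i -> 0):
  [7/8, -3/8] . (a_1, a_2) = 1/8
  [-1/8, 1] . (a_1, a_2) = 0

Solving yields:
  a_1 = 8/53
  a_2 = 1/53

Starting state is 2, so the absorption probability is a_2 = 1/53.

Answer: 1/53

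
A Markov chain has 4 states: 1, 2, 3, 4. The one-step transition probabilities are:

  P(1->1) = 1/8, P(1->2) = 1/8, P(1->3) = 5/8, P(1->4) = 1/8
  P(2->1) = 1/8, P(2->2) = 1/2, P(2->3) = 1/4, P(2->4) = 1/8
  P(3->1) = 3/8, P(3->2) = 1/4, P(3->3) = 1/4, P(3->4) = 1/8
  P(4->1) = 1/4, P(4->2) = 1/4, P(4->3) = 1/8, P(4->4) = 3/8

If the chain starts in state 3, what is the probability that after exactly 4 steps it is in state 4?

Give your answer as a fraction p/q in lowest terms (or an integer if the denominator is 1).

Computing P^4 by repeated multiplication:
P^1 =
  1: [1/8, 1/8, 5/8, 1/8]
  2: [1/8, 1/2, 1/4, 1/8]
  3: [3/8, 1/4, 1/4, 1/8]
  4: [1/4, 1/4, 1/8, 3/8]
P^2 =
  1: [19/64, 17/64, 9/32, 5/32]
  2: [13/64, 23/64, 9/32, 5/32]
  3: [13/64, 17/64, 3/8, 5/32]
  4: [13/64, 9/32, 19/64, 7/32]
P^3 =
  1: [55/256, 143/512, 175/512, 21/128]
  2: [55/256, 161/512, 157/512, 21/128]
  3: [61/256, 149/512, 157/512, 21/128]
  4: [29/128, 151/512, 153/512, 23/128]
P^4 =
  1: [473/2048, 75/256, 635/2048, 85/512]
  2: [455/2048, 309/1024, 635/2048, 85/512]
  3: [455/2048, 75/256, 653/2048, 85/512]
  4: [455/2048, 605/2048, 5/16, 87/512]

(P^4)[3 -> 4] = 85/512

Answer: 85/512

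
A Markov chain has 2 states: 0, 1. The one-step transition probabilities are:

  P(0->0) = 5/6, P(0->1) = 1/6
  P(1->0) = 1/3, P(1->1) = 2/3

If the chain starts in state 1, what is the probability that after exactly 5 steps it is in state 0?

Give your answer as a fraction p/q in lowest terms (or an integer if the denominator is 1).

Answer: 31/48

Derivation:
Computing P^5 by repeated multiplication:
P^1 =
  0: [5/6, 1/6]
  1: [1/3, 2/3]
P^2 =
  0: [3/4, 1/4]
  1: [1/2, 1/2]
P^3 =
  0: [17/24, 7/24]
  1: [7/12, 5/12]
P^4 =
  0: [11/16, 5/16]
  1: [5/8, 3/8]
P^5 =
  0: [65/96, 31/96]
  1: [31/48, 17/48]

(P^5)[1 -> 0] = 31/48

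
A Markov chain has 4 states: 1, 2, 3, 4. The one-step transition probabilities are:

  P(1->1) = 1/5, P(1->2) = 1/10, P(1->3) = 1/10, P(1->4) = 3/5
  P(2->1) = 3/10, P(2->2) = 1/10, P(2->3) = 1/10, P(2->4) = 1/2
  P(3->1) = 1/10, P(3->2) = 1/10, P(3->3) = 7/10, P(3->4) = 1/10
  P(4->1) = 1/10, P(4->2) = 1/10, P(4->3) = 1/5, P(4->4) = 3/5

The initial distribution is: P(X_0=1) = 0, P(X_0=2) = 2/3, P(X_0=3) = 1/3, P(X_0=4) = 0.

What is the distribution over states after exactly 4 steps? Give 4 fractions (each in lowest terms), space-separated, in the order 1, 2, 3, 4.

Propagating the distribution step by step (d_{t+1} = d_t * P):
d_0 = (1=0, 2=2/3, 3=1/3, 4=0)
  d_1[1] = 0*1/5 + 2/3*3/10 + 1/3*1/10 + 0*1/10 = 7/30
  d_1[2] = 0*1/10 + 2/3*1/10 + 1/3*1/10 + 0*1/10 = 1/10
  d_1[3] = 0*1/10 + 2/3*1/10 + 1/3*7/10 + 0*1/5 = 3/10
  d_1[4] = 0*3/5 + 2/3*1/2 + 1/3*1/10 + 0*3/5 = 11/30
d_1 = (1=7/30, 2=1/10, 3=3/10, 4=11/30)
  d_2[1] = 7/30*1/5 + 1/10*3/10 + 3/10*1/10 + 11/30*1/10 = 43/300
  d_2[2] = 7/30*1/10 + 1/10*1/10 + 3/10*1/10 + 11/30*1/10 = 1/10
  d_2[3] = 7/30*1/10 + 1/10*1/10 + 3/10*7/10 + 11/30*1/5 = 19/60
  d_2[4] = 7/30*3/5 + 1/10*1/2 + 3/10*1/10 + 11/30*3/5 = 11/25
d_2 = (1=43/300, 2=1/10, 3=19/60, 4=11/25)
  d_3[1] = 43/300*1/5 + 1/10*3/10 + 19/60*1/10 + 11/25*1/10 = 403/3000
  d_3[2] = 43/300*1/10 + 1/10*1/10 + 19/60*1/10 + 11/25*1/10 = 1/10
  d_3[3] = 43/300*1/10 + 1/10*1/10 + 19/60*7/10 + 11/25*1/5 = 167/500
  d_3[4] = 43/300*3/5 + 1/10*1/2 + 19/60*1/10 + 11/25*3/5 = 259/600
d_3 = (1=403/3000, 2=1/10, 3=167/500, 4=259/600)
  d_4[1] = 403/3000*1/5 + 1/10*3/10 + 167/500*1/10 + 259/600*1/10 = 4003/30000
  d_4[2] = 403/3000*1/10 + 1/10*1/10 + 167/500*1/10 + 259/600*1/10 = 1/10
  d_4[3] = 403/3000*1/10 + 1/10*1/10 + 167/500*7/10 + 259/600*1/5 = 10307/30000
  d_4[4] = 403/3000*3/5 + 1/10*1/2 + 167/500*1/10 + 259/600*3/5 = 423/1000
d_4 = (1=4003/30000, 2=1/10, 3=10307/30000, 4=423/1000)

Answer: 4003/30000 1/10 10307/30000 423/1000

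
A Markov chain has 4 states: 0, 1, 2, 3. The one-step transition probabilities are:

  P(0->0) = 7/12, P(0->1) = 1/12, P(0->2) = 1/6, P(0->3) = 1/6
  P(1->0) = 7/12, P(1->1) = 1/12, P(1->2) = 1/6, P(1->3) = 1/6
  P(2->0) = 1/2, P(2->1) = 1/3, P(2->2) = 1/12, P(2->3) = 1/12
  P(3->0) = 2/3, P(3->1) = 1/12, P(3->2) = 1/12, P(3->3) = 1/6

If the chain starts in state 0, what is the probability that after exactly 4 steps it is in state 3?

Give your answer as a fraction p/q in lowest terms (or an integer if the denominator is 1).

Computing P^4 by repeated multiplication:
P^1 =
  0: [7/12, 1/12, 1/6, 1/6]
  1: [7/12, 1/12, 1/6, 1/6]
  2: [1/2, 1/3, 1/12, 1/12]
  3: [2/3, 1/12, 1/12, 1/6]
P^2 =
  0: [7/12, 1/8, 5/36, 11/72]
  1: [7/12, 1/8, 5/36, 11/72]
  2: [7/12, 5/48, 11/72, 23/144]
  3: [85/144, 5/48, 7/48, 23/144]
P^3 =
  0: [505/864, 17/144, 41/288, 67/432]
  1: [505/864, 17/144, 41/288, 67/432]
  2: [1009/1728, 35/288, 9/64, 133/864]
  3: [505/864, 23/192, 61/432, 89/576]
P^4 =
  0: [6059/10368, 137/1152, 1471/10368, 535/3456]
  1: [6059/10368, 137/1152, 1471/10368, 535/3456]
  2: [12119/20736, 91/768, 2947/20736, 119/768]
  3: [12119/20736, 205/1728, 2945/20736, 803/5184]

(P^4)[0 -> 3] = 535/3456

Answer: 535/3456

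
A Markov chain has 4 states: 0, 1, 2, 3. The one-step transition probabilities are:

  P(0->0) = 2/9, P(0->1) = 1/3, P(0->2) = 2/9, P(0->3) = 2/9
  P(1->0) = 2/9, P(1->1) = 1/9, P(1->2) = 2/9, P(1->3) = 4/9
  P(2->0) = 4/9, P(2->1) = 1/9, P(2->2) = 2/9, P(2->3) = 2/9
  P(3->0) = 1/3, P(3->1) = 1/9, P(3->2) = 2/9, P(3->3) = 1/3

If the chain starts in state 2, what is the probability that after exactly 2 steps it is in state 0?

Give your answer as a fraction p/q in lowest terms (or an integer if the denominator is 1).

Answer: 8/27

Derivation:
Computing P^2 by repeated multiplication:
P^1 =
  0: [2/9, 1/3, 2/9, 2/9]
  1: [2/9, 1/9, 2/9, 4/9]
  2: [4/9, 1/9, 2/9, 2/9]
  3: [1/3, 1/9, 2/9, 1/3]
P^2 =
  0: [8/27, 13/81, 2/9, 26/81]
  1: [26/81, 13/81, 2/9, 8/27]
  2: [8/27, 17/81, 2/9, 22/81]
  3: [25/81, 5/27, 2/9, 23/81]

(P^2)[2 -> 0] = 8/27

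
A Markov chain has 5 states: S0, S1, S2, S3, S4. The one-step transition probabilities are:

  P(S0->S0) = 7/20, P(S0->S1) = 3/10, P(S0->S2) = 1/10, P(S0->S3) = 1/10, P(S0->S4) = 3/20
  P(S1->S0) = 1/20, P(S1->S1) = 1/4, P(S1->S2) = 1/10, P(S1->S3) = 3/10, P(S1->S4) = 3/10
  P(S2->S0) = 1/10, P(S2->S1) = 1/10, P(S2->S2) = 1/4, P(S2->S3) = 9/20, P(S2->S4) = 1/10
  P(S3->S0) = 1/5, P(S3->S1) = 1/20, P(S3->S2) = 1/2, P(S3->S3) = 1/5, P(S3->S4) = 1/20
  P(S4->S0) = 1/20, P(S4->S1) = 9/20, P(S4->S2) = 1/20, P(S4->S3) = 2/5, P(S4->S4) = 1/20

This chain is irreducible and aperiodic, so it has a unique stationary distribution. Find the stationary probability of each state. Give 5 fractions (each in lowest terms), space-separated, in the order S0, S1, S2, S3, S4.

The stationary distribution satisfies pi = pi * P, i.e.:
  pi_S0 = 7/20*pi_S0 + 1/20*pi_S1 + 1/10*pi_S2 + 1/5*pi_S3 + 1/20*pi_S4
  pi_S1 = 3/10*pi_S0 + 1/4*pi_S1 + 1/10*pi_S2 + 1/20*pi_S3 + 9/20*pi_S4
  pi_S2 = 1/10*pi_S0 + 1/10*pi_S1 + 1/4*pi_S2 + 1/2*pi_S3 + 1/20*pi_S4
  pi_S3 = 1/10*pi_S0 + 3/10*pi_S1 + 9/20*pi_S2 + 1/5*pi_S3 + 2/5*pi_S4
  pi_S4 = 3/20*pi_S0 + 3/10*pi_S1 + 1/10*pi_S2 + 1/20*pi_S3 + 1/20*pi_S4
with normalization: pi_S0 + pi_S1 + pi_S2 + pi_S3 + pi_S4 = 1.

Using the first 4 balance equations plus normalization, the linear system A*pi = b is:
  [-13/20, 1/20, 1/10, 1/5, 1/20] . pi = 0
  [3/10, -3/4, 1/10, 1/20, 9/20] . pi = 0
  [1/10, 1/10, -3/4, 1/2, 1/20] . pi = 0
  [1/10, 3/10, 9/20, -4/5, 2/5] . pi = 0
  [1, 1, 1, 1, 1] . pi = 1

Solving yields:
  pi_S0 = 19733/130467
  pi_S1 = 24443/130467
  pi_S2 = 32212/130467
  pi_S3 = 37861/130467
  pi_S4 = 5406/43489

Verification (pi * P):
  19733/130467*7/20 + 24443/130467*1/20 + 32212/130467*1/10 + 37861/130467*1/5 + 5406/43489*1/20 = 19733/130467 = pi_S0  (ok)
  19733/130467*3/10 + 24443/130467*1/4 + 32212/130467*1/10 + 37861/130467*1/20 + 5406/43489*9/20 = 24443/130467 = pi_S1  (ok)
  19733/130467*1/10 + 24443/130467*1/10 + 32212/130467*1/4 + 37861/130467*1/2 + 5406/43489*1/20 = 32212/130467 = pi_S2  (ok)
  19733/130467*1/10 + 24443/130467*3/10 + 32212/130467*9/20 + 37861/130467*1/5 + 5406/43489*2/5 = 37861/130467 = pi_S3  (ok)
  19733/130467*3/20 + 24443/130467*3/10 + 32212/130467*1/10 + 37861/130467*1/20 + 5406/43489*1/20 = 5406/43489 = pi_S4  (ok)

Answer: 19733/130467 24443/130467 32212/130467 37861/130467 5406/43489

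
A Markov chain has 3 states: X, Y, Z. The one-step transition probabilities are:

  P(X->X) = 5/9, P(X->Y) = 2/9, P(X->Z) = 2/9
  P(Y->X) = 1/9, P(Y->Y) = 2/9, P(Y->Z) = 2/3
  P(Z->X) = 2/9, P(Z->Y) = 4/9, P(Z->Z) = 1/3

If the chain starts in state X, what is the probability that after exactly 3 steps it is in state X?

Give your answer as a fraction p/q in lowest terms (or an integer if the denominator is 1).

Answer: 233/729

Derivation:
Computing P^3 by repeated multiplication:
P^1 =
  X: [5/9, 2/9, 2/9]
  Y: [1/9, 2/9, 2/3]
  Z: [2/9, 4/9, 1/3]
P^2 =
  X: [31/81, 22/81, 28/81]
  Y: [19/81, 10/27, 32/81]
  Z: [20/81, 8/27, 37/81]
P^3 =
  X: [233/729, 218/729, 278/729]
  Y: [7/27, 226/729, 314/729]
  Z: [22/81, 236/729, 295/729]

(P^3)[X -> X] = 233/729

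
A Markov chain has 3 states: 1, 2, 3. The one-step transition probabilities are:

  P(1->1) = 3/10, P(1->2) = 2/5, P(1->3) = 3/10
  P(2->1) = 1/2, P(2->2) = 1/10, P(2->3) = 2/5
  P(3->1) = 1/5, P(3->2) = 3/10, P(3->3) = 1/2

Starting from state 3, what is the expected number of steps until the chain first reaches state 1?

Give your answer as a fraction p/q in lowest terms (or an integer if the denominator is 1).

Answer: 40/11

Derivation:
Let h_i = expected steps to first reach 1 from state i.
Boundary: h_1 = 0.
First-step equations for the other states:
  h_2 = 1 + 1/2*h_1 + 1/10*h_2 + 2/5*h_3
  h_3 = 1 + 1/5*h_1 + 3/10*h_2 + 1/2*h_3

Substituting h_1 = 0 and rearranging gives the linear system (I - Q) h = 1:
  [9/10, -2/5] . (h_2, h_3) = 1
  [-3/10, 1/2] . (h_2, h_3) = 1

Solving yields:
  h_2 = 30/11
  h_3 = 40/11

Starting state is 3, so the expected hitting time is h_3 = 40/11.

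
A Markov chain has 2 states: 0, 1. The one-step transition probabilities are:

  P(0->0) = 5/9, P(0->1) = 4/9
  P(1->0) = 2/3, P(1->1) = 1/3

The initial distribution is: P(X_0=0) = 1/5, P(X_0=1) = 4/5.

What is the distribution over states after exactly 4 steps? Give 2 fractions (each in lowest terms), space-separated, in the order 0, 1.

Answer: 19681/32805 13124/32805

Derivation:
Propagating the distribution step by step (d_{t+1} = d_t * P):
d_0 = (0=1/5, 1=4/5)
  d_1[0] = 1/5*5/9 + 4/5*2/3 = 29/45
  d_1[1] = 1/5*4/9 + 4/5*1/3 = 16/45
d_1 = (0=29/45, 1=16/45)
  d_2[0] = 29/45*5/9 + 16/45*2/3 = 241/405
  d_2[1] = 29/45*4/9 + 16/45*1/3 = 164/405
d_2 = (0=241/405, 1=164/405)
  d_3[0] = 241/405*5/9 + 164/405*2/3 = 2189/3645
  d_3[1] = 241/405*4/9 + 164/405*1/3 = 1456/3645
d_3 = (0=2189/3645, 1=1456/3645)
  d_4[0] = 2189/3645*5/9 + 1456/3645*2/3 = 19681/32805
  d_4[1] = 2189/3645*4/9 + 1456/3645*1/3 = 13124/32805
d_4 = (0=19681/32805, 1=13124/32805)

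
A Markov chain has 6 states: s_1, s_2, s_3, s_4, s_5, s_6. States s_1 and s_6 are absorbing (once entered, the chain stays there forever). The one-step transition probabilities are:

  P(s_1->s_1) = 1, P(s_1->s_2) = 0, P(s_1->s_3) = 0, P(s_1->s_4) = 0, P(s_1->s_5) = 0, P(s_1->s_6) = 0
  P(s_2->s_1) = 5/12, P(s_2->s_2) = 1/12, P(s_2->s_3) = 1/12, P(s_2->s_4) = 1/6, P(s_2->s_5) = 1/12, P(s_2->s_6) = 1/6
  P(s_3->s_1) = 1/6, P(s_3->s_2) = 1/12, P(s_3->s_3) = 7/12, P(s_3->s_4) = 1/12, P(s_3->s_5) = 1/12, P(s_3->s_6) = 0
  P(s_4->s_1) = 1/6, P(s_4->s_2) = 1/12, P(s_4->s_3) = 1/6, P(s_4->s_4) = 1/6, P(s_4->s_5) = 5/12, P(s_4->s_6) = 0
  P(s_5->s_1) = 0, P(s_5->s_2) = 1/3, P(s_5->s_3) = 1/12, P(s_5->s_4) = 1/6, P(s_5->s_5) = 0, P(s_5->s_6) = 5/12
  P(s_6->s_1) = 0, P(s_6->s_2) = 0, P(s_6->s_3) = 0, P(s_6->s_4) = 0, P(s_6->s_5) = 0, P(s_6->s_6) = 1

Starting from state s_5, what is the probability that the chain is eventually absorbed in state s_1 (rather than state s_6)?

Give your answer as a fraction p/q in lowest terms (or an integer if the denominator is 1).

Answer: 1835/4784

Derivation:
Let a_i = P(absorbed in s_1 | start in state i).
Boundary conditions: a_s_1 = 1, a_s_6 = 0.
For each transient state i, a_i = sum_j P(i->j) * a_j:
  a_s_2 = 5/12*a_s_1 + 1/12*a_s_2 + 1/12*a_s_3 + 1/6*a_s_4 + 1/12*a_s_5 + 1/6*a_s_6
  a_s_3 = 1/6*a_s_1 + 1/12*a_s_2 + 7/12*a_s_3 + 1/12*a_s_4 + 1/12*a_s_5 + 0*a_s_6
  a_s_4 = 1/6*a_s_1 + 1/12*a_s_2 + 1/6*a_s_3 + 1/6*a_s_4 + 5/12*a_s_5 + 0*a_s_6
  a_s_5 = 0*a_s_1 + 1/3*a_s_2 + 1/12*a_s_3 + 1/6*a_s_4 + 0*a_s_5 + 5/12*a_s_6

Substituting a_s_1 = 1 and a_s_6 = 0, rearrange to (I - Q) a = r where r[i] = P(i -> s_1):
  [11/12, -1/12, -1/6, -1/12] . (a_s_2, a_s_3, a_s_4, a_s_5) = 5/12
  [-1/12, 5/12, -1/12, -1/12] . (a_s_2, a_s_3, a_s_4, a_s_5) = 1/6
  [-1/12, -1/6, 5/6, -5/12] . (a_s_2, a_s_3, a_s_4, a_s_5) = 1/6
  [-1/3, -1/12, -1/6, 1] . (a_s_2, a_s_3, a_s_4, a_s_5) = 0

Solving yields:
  a_s_2 = 245/368
  a_s_3 = 19/26
  a_s_4 = 723/1196
  a_s_5 = 1835/4784

Starting state is s_5, so the absorption probability is a_s_5 = 1835/4784.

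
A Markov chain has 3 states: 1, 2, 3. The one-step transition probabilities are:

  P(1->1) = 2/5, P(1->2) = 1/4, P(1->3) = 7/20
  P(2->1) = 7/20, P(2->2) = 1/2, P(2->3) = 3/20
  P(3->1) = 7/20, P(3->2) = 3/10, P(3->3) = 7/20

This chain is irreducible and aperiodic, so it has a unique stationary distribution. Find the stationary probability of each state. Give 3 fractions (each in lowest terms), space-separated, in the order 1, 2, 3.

Answer: 7/19 107/304 85/304

Derivation:
The stationary distribution satisfies pi = pi * P, i.e.:
  pi_1 = 2/5*pi_1 + 7/20*pi_2 + 7/20*pi_3
  pi_2 = 1/4*pi_1 + 1/2*pi_2 + 3/10*pi_3
  pi_3 = 7/20*pi_1 + 3/20*pi_2 + 7/20*pi_3
with normalization: pi_1 + pi_2 + pi_3 = 1.

Using the first 2 balance equations plus normalization, the linear system A*pi = b is:
  [-3/5, 7/20, 7/20] . pi = 0
  [1/4, -1/2, 3/10] . pi = 0
  [1, 1, 1] . pi = 1

Solving yields:
  pi_1 = 7/19
  pi_2 = 107/304
  pi_3 = 85/304

Verification (pi * P):
  7/19*2/5 + 107/304*7/20 + 85/304*7/20 = 7/19 = pi_1  (ok)
  7/19*1/4 + 107/304*1/2 + 85/304*3/10 = 107/304 = pi_2  (ok)
  7/19*7/20 + 107/304*3/20 + 85/304*7/20 = 85/304 = pi_3  (ok)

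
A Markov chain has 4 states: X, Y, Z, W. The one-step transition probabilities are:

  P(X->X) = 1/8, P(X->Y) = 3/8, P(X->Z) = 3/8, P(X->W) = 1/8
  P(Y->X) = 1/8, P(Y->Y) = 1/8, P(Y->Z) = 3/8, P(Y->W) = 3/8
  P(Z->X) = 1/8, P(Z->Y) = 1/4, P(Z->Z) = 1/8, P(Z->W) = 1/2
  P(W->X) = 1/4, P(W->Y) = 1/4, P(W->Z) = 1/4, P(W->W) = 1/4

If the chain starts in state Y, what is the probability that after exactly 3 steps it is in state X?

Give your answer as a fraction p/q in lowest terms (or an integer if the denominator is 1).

Computing P^3 by repeated multiplication:
P^1 =
  X: [1/8, 3/8, 3/8, 1/8]
  Y: [1/8, 1/8, 3/8, 3/8]
  Z: [1/8, 1/4, 1/8, 1/2]
  W: [1/4, 1/4, 1/4, 1/4]
P^2 =
  X: [9/64, 7/32, 17/64, 3/8]
  Y: [11/64, 1/4, 15/64, 11/32]
  Z: [3/16, 15/64, 9/32, 19/64]
  W: [5/32, 1/4, 9/32, 5/16]
P^3 =
  X: [11/64, 123/512, 67/256, 167/512]
  Y: [43/256, 123/512, 35/128, 163/512]
  Z: [83/512, 125/512, 137/512, 167/512]
  W: [21/128, 61/256, 17/64, 85/256]

(P^3)[Y -> X] = 43/256

Answer: 43/256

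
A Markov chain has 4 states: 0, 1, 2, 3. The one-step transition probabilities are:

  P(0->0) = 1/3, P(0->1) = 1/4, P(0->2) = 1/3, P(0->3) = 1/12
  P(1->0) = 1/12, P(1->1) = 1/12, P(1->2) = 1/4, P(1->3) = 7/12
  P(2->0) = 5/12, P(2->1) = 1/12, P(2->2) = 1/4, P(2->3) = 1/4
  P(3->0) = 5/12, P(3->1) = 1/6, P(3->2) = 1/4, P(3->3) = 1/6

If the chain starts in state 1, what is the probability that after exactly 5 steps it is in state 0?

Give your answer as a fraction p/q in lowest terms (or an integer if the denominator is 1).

Answer: 83701/248832

Derivation:
Computing P^5 by repeated multiplication:
P^1 =
  0: [1/3, 1/4, 1/3, 1/12]
  1: [1/12, 1/12, 1/4, 7/12]
  2: [5/12, 1/12, 1/4, 1/4]
  3: [5/12, 1/6, 1/4, 1/6]
P^2 =
  0: [11/36, 7/48, 5/18, 13/48]
  1: [55/144, 7/48, 37/144, 31/144]
  2: [17/48, 25/144, 41/144, 3/16]
  3: [47/144, 1/6, 41/144, 2/9]
P^3 =
  0: [37/108, 271/1728, 119/432, 389/1728]
  1: [581/1728, 95/576, 487/1728, 125/576]
  2: [569/1728, 91/576, 161/576, 403/1728]
  3: [577/1728, 5/32, 479/1728, 67/288]
P^4 =
  0: [1741/5184, 3301/20736, 361/1296, 1565/6912]
  1: [6919/20736, 3265/20736, 5765/20736, 4787/20736]
  2: [6979/20736, 3269/20736, 5753/20736, 4735/20736]
  3: [6983/20736, 821/5184, 5761/20736, 1177/5184]
P^5 =
  0: [10439/31104, 39359/248832, 17293/62208, 56789/248832]
  1: [83701/248832, 39361/248832, 69127/248832, 18881/82944]
  2: [27875/82944, 4381/27648, 69187/248832, 56591/248832]
  3: [83561/248832, 19705/124416, 69191/248832, 9445/41472]

(P^5)[1 -> 0] = 83701/248832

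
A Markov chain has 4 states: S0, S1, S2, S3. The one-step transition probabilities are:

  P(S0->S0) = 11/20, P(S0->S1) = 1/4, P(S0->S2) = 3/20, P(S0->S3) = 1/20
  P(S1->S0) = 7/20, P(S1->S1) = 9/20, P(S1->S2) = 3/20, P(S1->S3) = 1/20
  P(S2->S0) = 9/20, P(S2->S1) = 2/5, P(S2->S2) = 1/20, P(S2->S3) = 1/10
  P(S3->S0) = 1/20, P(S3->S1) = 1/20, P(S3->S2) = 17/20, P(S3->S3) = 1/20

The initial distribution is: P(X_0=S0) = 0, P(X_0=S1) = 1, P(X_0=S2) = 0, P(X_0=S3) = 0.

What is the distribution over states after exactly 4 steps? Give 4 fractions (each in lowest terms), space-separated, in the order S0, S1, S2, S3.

Propagating the distribution step by step (d_{t+1} = d_t * P):
d_0 = (S0=0, S1=1, S2=0, S3=0)
  d_1[S0] = 0*11/20 + 1*7/20 + 0*9/20 + 0*1/20 = 7/20
  d_1[S1] = 0*1/4 + 1*9/20 + 0*2/5 + 0*1/20 = 9/20
  d_1[S2] = 0*3/20 + 1*3/20 + 0*1/20 + 0*17/20 = 3/20
  d_1[S3] = 0*1/20 + 1*1/20 + 0*1/10 + 0*1/20 = 1/20
d_1 = (S0=7/20, S1=9/20, S2=3/20, S3=1/20)
  d_2[S0] = 7/20*11/20 + 9/20*7/20 + 3/20*9/20 + 1/20*1/20 = 21/50
  d_2[S1] = 7/20*1/4 + 9/20*9/20 + 3/20*2/5 + 1/20*1/20 = 141/400
  d_2[S2] = 7/20*3/20 + 9/20*3/20 + 3/20*1/20 + 1/20*17/20 = 17/100
  d_2[S3] = 7/20*1/20 + 9/20*1/20 + 3/20*1/10 + 1/20*1/20 = 23/400
d_2 = (S0=21/50, S1=141/400, S2=17/100, S3=23/400)
  d_3[S0] = 21/50*11/20 + 141/400*7/20 + 17/100*9/20 + 23/400*1/20 = 347/800
  d_3[S1] = 21/50*1/4 + 141/400*9/20 + 17/100*2/5 + 23/400*1/20 = 669/2000
  d_3[S2] = 21/50*3/20 + 141/400*3/20 + 17/100*1/20 + 23/400*17/20 = 693/4000
  d_3[S3] = 21/50*1/20 + 141/400*1/20 + 17/100*1/10 + 23/400*1/20 = 117/2000
d_3 = (S0=347/800, S1=669/2000, S2=693/4000, S3=117/2000)
  d_4[S0] = 347/800*11/20 + 669/2000*7/20 + 693/4000*9/20 + 117/2000*1/20 = 17461/40000
  d_4[S1] = 347/800*1/4 + 669/2000*9/20 + 693/4000*2/5 + 117/2000*1/20 = 5299/16000
  d_4[S2] = 347/800*3/20 + 669/2000*3/20 + 693/4000*1/20 + 117/2000*17/20 = 1389/8000
  d_4[S3] = 347/800*1/20 + 669/2000*1/20 + 693/4000*1/10 + 117/2000*1/20 = 4693/80000
d_4 = (S0=17461/40000, S1=5299/16000, S2=1389/8000, S3=4693/80000)

Answer: 17461/40000 5299/16000 1389/8000 4693/80000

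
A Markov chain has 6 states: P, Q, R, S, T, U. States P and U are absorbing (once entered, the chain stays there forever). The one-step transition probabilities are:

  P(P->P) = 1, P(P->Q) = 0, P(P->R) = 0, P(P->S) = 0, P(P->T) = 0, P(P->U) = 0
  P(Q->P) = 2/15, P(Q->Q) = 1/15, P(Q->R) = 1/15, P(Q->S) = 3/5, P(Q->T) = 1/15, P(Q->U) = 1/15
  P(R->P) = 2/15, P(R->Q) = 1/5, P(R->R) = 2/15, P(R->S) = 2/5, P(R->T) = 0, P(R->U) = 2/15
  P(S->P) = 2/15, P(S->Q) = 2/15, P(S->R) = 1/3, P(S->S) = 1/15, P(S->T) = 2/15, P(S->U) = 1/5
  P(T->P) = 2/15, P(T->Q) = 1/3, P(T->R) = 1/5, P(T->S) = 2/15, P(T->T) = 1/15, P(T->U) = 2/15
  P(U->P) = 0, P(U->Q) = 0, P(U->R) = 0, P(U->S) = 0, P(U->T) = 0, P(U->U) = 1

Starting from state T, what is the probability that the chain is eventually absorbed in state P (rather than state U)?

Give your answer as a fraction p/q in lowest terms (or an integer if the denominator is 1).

Answer: 4988/10127

Derivation:
Let a_i = P(absorbed in P | start in state i).
Boundary conditions: a_P = 1, a_U = 0.
For each transient state i, a_i = sum_j P(i->j) * a_j:
  a_Q = 2/15*a_P + 1/15*a_Q + 1/15*a_R + 3/5*a_S + 1/15*a_T + 1/15*a_U
  a_R = 2/15*a_P + 1/5*a_Q + 2/15*a_R + 2/5*a_S + 0*a_T + 2/15*a_U
  a_S = 2/15*a_P + 2/15*a_Q + 1/3*a_R + 1/15*a_S + 2/15*a_T + 1/5*a_U
  a_T = 2/15*a_P + 1/3*a_Q + 1/5*a_R + 2/15*a_S + 1/15*a_T + 2/15*a_U

Substituting a_P = 1 and a_U = 0, rearrange to (I - Q) a = r where r[i] = P(i -> P):
  [14/15, -1/15, -3/5, -1/15] . (a_Q, a_R, a_S, a_T) = 2/15
  [-1/5, 13/15, -2/5, 0] . (a_Q, a_R, a_S, a_T) = 2/15
  [-2/15, -1/3, 14/15, -2/15] . (a_Q, a_R, a_S, a_T) = 2/15
  [-1/3, -1/5, -2/15, 14/15] . (a_Q, a_R, a_S, a_T) = 2/15

Solving yields:
  a_Q = 5132/10127
  a_R = 4882/10127
  a_S = 244/533
  a_T = 4988/10127

Starting state is T, so the absorption probability is a_T = 4988/10127.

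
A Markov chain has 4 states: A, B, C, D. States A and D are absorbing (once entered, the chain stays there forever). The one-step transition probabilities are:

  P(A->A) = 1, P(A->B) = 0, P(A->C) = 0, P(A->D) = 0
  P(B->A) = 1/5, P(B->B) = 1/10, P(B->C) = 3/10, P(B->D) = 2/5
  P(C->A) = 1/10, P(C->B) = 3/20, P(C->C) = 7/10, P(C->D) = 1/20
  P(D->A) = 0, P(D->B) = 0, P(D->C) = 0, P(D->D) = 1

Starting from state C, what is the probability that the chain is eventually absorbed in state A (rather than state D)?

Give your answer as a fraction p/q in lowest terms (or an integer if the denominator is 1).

Let a_i = P(absorbed in A | start in state i).
Boundary conditions: a_A = 1, a_D = 0.
For each transient state i, a_i = sum_j P(i->j) * a_j:
  a_B = 1/5*a_A + 1/10*a_B + 3/10*a_C + 2/5*a_D
  a_C = 1/10*a_A + 3/20*a_B + 7/10*a_C + 1/20*a_D

Substituting a_A = 1 and a_D = 0, rearrange to (I - Q) a = r where r[i] = P(i -> A):
  [9/10, -3/10] . (a_B, a_C) = 1/5
  [-3/20, 3/10] . (a_B, a_C) = 1/10

Solving yields:
  a_B = 2/5
  a_C = 8/15

Starting state is C, so the absorption probability is a_C = 8/15.

Answer: 8/15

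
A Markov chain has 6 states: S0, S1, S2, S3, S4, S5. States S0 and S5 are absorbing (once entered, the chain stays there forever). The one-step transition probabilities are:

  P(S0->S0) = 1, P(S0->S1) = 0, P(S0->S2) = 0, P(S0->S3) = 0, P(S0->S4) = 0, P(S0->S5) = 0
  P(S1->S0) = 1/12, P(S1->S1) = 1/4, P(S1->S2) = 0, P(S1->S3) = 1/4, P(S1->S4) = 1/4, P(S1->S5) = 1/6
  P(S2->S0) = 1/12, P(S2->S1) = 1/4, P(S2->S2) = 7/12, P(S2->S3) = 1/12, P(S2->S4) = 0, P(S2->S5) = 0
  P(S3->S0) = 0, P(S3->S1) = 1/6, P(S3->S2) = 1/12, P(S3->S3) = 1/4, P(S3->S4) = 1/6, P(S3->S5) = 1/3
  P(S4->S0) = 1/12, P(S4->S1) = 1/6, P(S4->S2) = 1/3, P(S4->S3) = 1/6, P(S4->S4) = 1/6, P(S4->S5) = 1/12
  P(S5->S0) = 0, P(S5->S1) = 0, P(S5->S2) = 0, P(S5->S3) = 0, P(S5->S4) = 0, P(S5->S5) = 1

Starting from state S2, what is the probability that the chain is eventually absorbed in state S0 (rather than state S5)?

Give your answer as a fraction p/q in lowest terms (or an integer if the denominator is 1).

Answer: 347/832

Derivation:
Let a_i = P(absorbed in S0 | start in state i).
Boundary conditions: a_S0 = 1, a_S5 = 0.
For each transient state i, a_i = sum_j P(i->j) * a_j:
  a_S1 = 1/12*a_S0 + 1/4*a_S1 + 0*a_S2 + 1/4*a_S3 + 1/4*a_S4 + 1/6*a_S5
  a_S2 = 1/12*a_S0 + 1/4*a_S1 + 7/12*a_S2 + 1/12*a_S3 + 0*a_S4 + 0*a_S5
  a_S3 = 0*a_S0 + 1/6*a_S1 + 1/12*a_S2 + 1/4*a_S3 + 1/6*a_S4 + 1/3*a_S5
  a_S4 = 1/12*a_S0 + 1/6*a_S1 + 1/3*a_S2 + 1/6*a_S3 + 1/6*a_S4 + 1/12*a_S5

Substituting a_S0 = 1 and a_S5 = 0, rearrange to (I - Q) a = r where r[i] = P(i -> S0):
  [3/4, 0, -1/4, -1/4] . (a_S1, a_S2, a_S3, a_S4) = 1/12
  [-1/4, 5/12, -1/12, 0] . (a_S1, a_S2, a_S3, a_S4) = 1/12
  [-1/6, -1/12, 3/4, -1/6] . (a_S1, a_S2, a_S3, a_S4) = 0
  [-1/6, -1/3, -1/6, 5/6] . (a_S1, a_S2, a_S3, a_S4) = 1/12

Solving yields:
  a_S1 = 371/1248
  a_S2 = 347/832
  a_S3 = 161/832
  a_S4 = 911/2496

Starting state is S2, so the absorption probability is a_S2 = 347/832.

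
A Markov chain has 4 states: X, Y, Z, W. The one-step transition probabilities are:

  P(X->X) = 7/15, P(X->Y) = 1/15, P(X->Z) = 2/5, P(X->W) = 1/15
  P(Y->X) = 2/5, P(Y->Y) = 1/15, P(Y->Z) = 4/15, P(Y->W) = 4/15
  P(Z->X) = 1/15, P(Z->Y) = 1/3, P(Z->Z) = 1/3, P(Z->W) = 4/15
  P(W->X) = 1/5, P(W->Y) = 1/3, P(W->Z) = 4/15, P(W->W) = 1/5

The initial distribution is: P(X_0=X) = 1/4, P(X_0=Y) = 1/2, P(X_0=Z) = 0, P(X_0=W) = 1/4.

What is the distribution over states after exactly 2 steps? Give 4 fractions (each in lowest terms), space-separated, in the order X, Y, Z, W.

Answer: 64/225 1/5 151/450 9/50

Derivation:
Propagating the distribution step by step (d_{t+1} = d_t * P):
d_0 = (X=1/4, Y=1/2, Z=0, W=1/4)
  d_1[X] = 1/4*7/15 + 1/2*2/5 + 0*1/15 + 1/4*1/5 = 11/30
  d_1[Y] = 1/4*1/15 + 1/2*1/15 + 0*1/3 + 1/4*1/3 = 2/15
  d_1[Z] = 1/4*2/5 + 1/2*4/15 + 0*1/3 + 1/4*4/15 = 3/10
  d_1[W] = 1/4*1/15 + 1/2*4/15 + 0*4/15 + 1/4*1/5 = 1/5
d_1 = (X=11/30, Y=2/15, Z=3/10, W=1/5)
  d_2[X] = 11/30*7/15 + 2/15*2/5 + 3/10*1/15 + 1/5*1/5 = 64/225
  d_2[Y] = 11/30*1/15 + 2/15*1/15 + 3/10*1/3 + 1/5*1/3 = 1/5
  d_2[Z] = 11/30*2/5 + 2/15*4/15 + 3/10*1/3 + 1/5*4/15 = 151/450
  d_2[W] = 11/30*1/15 + 2/15*4/15 + 3/10*4/15 + 1/5*1/5 = 9/50
d_2 = (X=64/225, Y=1/5, Z=151/450, W=9/50)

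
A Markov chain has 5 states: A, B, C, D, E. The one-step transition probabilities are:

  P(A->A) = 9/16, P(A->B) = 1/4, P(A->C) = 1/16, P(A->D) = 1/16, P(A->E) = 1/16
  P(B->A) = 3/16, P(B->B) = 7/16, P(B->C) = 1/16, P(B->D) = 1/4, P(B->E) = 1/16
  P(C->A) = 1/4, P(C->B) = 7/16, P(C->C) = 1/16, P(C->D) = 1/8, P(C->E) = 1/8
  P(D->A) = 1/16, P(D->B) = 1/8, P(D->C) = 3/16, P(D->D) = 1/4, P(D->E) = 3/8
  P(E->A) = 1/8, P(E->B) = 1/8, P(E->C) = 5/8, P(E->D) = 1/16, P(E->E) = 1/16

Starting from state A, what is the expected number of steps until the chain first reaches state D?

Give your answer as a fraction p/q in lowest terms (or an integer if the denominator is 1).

Answer: 51376/6623

Derivation:
Let h_i = expected steps to first reach D from state i.
Boundary: h_D = 0.
First-step equations for the other states:
  h_A = 1 + 9/16*h_A + 1/4*h_B + 1/16*h_C + 1/16*h_D + 1/16*h_E
  h_B = 1 + 3/16*h_A + 7/16*h_B + 1/16*h_C + 1/4*h_D + 1/16*h_E
  h_C = 1 + 1/4*h_A + 7/16*h_B + 1/16*h_C + 1/8*h_D + 1/8*h_E
  h_E = 1 + 1/8*h_A + 1/8*h_B + 5/8*h_C + 1/16*h_D + 1/16*h_E

Substituting h_D = 0 and rearranging gives the linear system (I - Q) h = 1:
  [7/16, -1/4, -1/16, -1/16] . (h_A, h_B, h_C, h_E) = 1
  [-3/16, 9/16, -1/16, -1/16] . (h_A, h_B, h_C, h_E) = 1
  [-1/4, -7/16, 15/16, -1/8] . (h_A, h_B, h_C, h_E) = 1
  [-1/8, -1/8, -5/8, 15/16] . (h_A, h_B, h_C, h_E) = 1

Solving yields:
  h_A = 51376/6623
  h_B = 39520/6623
  h_C = 45840/6623
  h_E = 49744/6623

Starting state is A, so the expected hitting time is h_A = 51376/6623.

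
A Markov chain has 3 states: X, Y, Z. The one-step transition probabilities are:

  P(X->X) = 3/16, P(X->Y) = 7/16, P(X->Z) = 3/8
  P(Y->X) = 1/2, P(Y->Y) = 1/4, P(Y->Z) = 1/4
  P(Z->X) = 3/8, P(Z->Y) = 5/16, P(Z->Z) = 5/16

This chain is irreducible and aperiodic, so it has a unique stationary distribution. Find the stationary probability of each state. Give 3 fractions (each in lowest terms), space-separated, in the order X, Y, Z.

The stationary distribution satisfies pi = pi * P, i.e.:
  pi_X = 3/16*pi_X + 1/2*pi_Y + 3/8*pi_Z
  pi_Y = 7/16*pi_X + 1/4*pi_Y + 5/16*pi_Z
  pi_Z = 3/8*pi_X + 1/4*pi_Y + 5/16*pi_Z
with normalization: pi_X + pi_Y + pi_Z = 1.

Using the first 2 balance equations plus normalization, the linear system A*pi = b is:
  [-13/16, 1/2, 3/8] . pi = 0
  [7/16, -3/4, 5/16] . pi = 0
  [1, 1, 1] . pi = 1

Solving yields:
  pi_X = 112/319
  pi_Y = 107/319
  pi_Z = 100/319

Verification (pi * P):
  112/319*3/16 + 107/319*1/2 + 100/319*3/8 = 112/319 = pi_X  (ok)
  112/319*7/16 + 107/319*1/4 + 100/319*5/16 = 107/319 = pi_Y  (ok)
  112/319*3/8 + 107/319*1/4 + 100/319*5/16 = 100/319 = pi_Z  (ok)

Answer: 112/319 107/319 100/319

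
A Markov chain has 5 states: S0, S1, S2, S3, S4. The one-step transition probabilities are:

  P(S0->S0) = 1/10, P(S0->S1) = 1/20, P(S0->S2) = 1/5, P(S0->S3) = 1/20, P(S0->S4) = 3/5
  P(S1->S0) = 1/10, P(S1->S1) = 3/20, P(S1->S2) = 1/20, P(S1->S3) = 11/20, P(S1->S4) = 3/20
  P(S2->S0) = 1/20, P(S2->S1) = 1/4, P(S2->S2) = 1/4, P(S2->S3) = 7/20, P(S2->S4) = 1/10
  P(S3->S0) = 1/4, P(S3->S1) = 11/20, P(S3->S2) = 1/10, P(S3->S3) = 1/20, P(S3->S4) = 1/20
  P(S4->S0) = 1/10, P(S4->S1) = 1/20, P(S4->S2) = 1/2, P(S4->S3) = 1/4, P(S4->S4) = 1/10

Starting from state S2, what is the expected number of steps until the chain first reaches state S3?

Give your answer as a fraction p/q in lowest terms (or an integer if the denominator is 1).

Answer: 2780/979

Derivation:
Let h_i = expected steps to first reach S3 from state i.
Boundary: h_S3 = 0.
First-step equations for the other states:
  h_S0 = 1 + 1/10*h_S0 + 1/20*h_S1 + 1/5*h_S2 + 1/20*h_S3 + 3/5*h_S4
  h_S1 = 1 + 1/10*h_S0 + 3/20*h_S1 + 1/20*h_S2 + 11/20*h_S3 + 3/20*h_S4
  h_S2 = 1 + 1/20*h_S0 + 1/4*h_S1 + 1/4*h_S2 + 7/20*h_S3 + 1/10*h_S4
  h_S4 = 1 + 1/10*h_S0 + 1/20*h_S1 + 1/2*h_S2 + 1/4*h_S3 + 1/10*h_S4

Substituting h_S3 = 0 and rearranging gives the linear system (I - Q) h = 1:
  [9/10, -1/20, -1/5, -3/5] . (h_S0, h_S1, h_S2, h_S4) = 1
  [-1/10, 17/20, -1/20, -3/20] . (h_S0, h_S1, h_S2, h_S4) = 1
  [-1/20, -1/4, 3/4, -1/10] . (h_S0, h_S1, h_S2, h_S4) = 1
  [-1/10, -1/20, -1/2, 9/10] . (h_S0, h_S1, h_S2, h_S4) = 1

Solving yields:
  h_S0 = 3972/979
  h_S1 = 2348/979
  h_S2 = 2780/979
  h_S4 = 36/11

Starting state is S2, so the expected hitting time is h_S2 = 2780/979.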